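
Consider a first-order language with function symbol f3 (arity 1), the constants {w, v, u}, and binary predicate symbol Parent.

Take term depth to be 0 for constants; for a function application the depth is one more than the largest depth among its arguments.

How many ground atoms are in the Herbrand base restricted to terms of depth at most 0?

First count ground terms of depth ≤ 0.
Let N_k = |{terms of depth ≤ k}|. Then N_0 = 3 and N_k = 3 + N_{k-1} for k ≥ 1 (one summand per function symbol, arity giving the exponent).
N_0 = 3
Explicitly: w, v, u.
So |H| = 3.
Each predicate of arity r yields |H|^r ground atoms (one per choice of an r-tuple from H):
  Parent: 3^2 = 9
Total ground atoms: 9.

9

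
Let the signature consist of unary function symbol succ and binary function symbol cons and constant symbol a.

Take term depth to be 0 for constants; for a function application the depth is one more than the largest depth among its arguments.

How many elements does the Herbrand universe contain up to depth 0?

Let N_k = |{terms of depth ≤ k}|. Then N_0 = 1 and N_k = 1 + N_{k-1} + N_{k-1}^2 for k ≥ 1 (one summand per function symbol, arity giving the exponent).
N_0 = 1

1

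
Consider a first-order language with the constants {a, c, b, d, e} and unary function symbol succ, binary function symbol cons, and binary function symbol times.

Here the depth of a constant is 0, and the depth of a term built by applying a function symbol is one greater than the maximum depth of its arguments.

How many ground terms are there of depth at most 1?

60

If N_k denotes the number of depth-≤k ground terms, the 5 constants give N_0 = 5, and each function symbol of arity r contributes N_{k-1}^r new terms at level k: N_k = 5 + N_{k-1} + N_{k-1}^2 + N_{k-1}^2.
N_0 = 5
N_1 = 5 + 5 + 5^2 + 5^2 = 60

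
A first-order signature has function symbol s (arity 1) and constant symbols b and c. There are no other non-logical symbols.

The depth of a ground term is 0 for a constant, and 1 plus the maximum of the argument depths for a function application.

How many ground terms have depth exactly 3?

Let N_k count ground terms of depth at most k. Each non-constant term of depth ≤ k is some function symbol applied to depth-≤(k−1) arguments, giving N_k = 2 + N_{k-1}.
N_0 = 2
N_1 = 2 + 2 = 4
N_2 = 2 + 4 = 6
N_3 = 2 + 6 = 8
Terms of depth exactly 3: N_3 − N_2 = 8 − 6 = 2.

2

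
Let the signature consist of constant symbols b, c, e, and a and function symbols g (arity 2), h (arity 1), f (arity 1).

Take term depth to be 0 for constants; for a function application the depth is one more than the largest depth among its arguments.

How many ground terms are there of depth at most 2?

844

Write N_k for the number of ground terms of depth ≤ k. A term of depth ≤ k is either a constant or a function symbol applied to arguments of depth ≤ k−1, so N_k = 4 + N_{k-1}^2 + N_{k-1} + N_{k-1}.
N_0 = 4
N_1 = 4 + 4^2 + 4 + 4 = 28
N_2 = 4 + 28^2 + 28 + 28 = 844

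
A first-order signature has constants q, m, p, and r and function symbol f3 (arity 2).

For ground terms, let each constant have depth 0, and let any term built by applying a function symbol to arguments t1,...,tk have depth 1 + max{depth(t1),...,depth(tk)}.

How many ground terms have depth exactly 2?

If N_k denotes the number of depth-≤k ground terms, the 4 constants give N_0 = 4, and each function symbol of arity r contributes N_{k-1}^r new terms at level k: N_k = 4 + N_{k-1}^2.
N_0 = 4
N_1 = 4 + 4^2 = 20
N_2 = 4 + 20^2 = 404
Terms of depth exactly 2: N_2 − N_1 = 404 − 20 = 384.

384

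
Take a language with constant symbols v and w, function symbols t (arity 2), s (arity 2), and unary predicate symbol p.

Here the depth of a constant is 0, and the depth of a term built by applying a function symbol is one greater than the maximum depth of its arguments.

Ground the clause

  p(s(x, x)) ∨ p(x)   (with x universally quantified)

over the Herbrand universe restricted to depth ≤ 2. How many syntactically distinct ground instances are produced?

202

Ground terms of depth ≤ 2:
  Let N_k count ground terms of depth at most k. Each non-constant term of depth ≤ k is some function symbol applied to depth-≤(k−1) arguments, giving N_k = 2 + N_{k-1}^2 + N_{k-1}^2.
  N_0 = 2
  N_1 = 2 + 2^2 + 2^2 = 10
  N_2 = 2 + 10^2 + 10^2 = 202
So there are 202 ground terms available for substitution.
The variable x ranges independently over the available ground terms, and distinct assignments produce distinct instances.
Number of ground instances = 202.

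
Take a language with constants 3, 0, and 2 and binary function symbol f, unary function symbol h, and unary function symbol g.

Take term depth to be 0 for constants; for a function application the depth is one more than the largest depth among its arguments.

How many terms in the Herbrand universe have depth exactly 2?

345

Let N_k count ground terms of depth at most k. Each non-constant term of depth ≤ k is some function symbol applied to depth-≤(k−1) arguments, giving N_k = 3 + N_{k-1}^2 + N_{k-1} + N_{k-1}.
N_0 = 3
N_1 = 3 + 3^2 + 3 + 3 = 18
N_2 = 3 + 18^2 + 18 + 18 = 363
Terms of depth exactly 2: N_2 − N_1 = 363 − 18 = 345.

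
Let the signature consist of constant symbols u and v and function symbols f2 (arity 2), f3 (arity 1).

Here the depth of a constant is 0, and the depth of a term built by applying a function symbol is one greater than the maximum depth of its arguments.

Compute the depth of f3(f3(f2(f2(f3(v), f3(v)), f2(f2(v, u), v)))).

5

depth(f3(v)) = 1 + depth(v) = 1 + 0 = 1
depth(f2(f3(v), f3(v))) = 1 + max(1, 1) = 2
depth(f2(v, u)) = 1 + max(0, 0) = 1
depth(f2(f2(v, u), v)) = 1 + max(1, 0) = 2
depth(f2(f2(f3(v), f3(v)), f2(f2(v, u), v))) = 1 + max(2, 2) = 3
depth(f3(f2(f2(f3(v), f3(v)), f2(f2(v, u), v)))) = 1 + depth(f2(f2(f3(v), f3(v)), f2(f2(v, u), v))) = 1 + 3 = 4
depth(f3(f3(f2(f2(f3(v), f3(v)), f2(f2(v, u), v))))) = 1 + depth(f3(f2(f2(f3(v), f3(v)), f2(f2(v, u), v)))) = 1 + 4 = 5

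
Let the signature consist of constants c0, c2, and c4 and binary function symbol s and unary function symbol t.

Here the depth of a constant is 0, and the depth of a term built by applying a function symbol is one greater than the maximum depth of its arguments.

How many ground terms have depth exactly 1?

If N_k denotes the number of depth-≤k ground terms, the 3 constants give N_0 = 3, and each function symbol of arity r contributes N_{k-1}^r new terms at level k: N_k = 3 + N_{k-1}^2 + N_{k-1}.
N_0 = 3
N_1 = 3 + 3^2 + 3 = 15
Terms of depth exactly 1: N_1 − N_0 = 15 − 3 = 12.

12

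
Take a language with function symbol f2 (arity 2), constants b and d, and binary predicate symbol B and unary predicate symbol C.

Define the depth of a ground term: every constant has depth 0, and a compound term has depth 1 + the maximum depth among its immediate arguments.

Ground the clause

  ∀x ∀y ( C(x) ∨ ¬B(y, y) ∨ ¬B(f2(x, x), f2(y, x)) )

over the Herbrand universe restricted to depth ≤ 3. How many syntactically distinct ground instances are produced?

Ground terms of depth ≤ 3:
  Let N_k count ground terms of depth at most k. Each non-constant term of depth ≤ k is some function symbol applied to depth-≤(k−1) arguments, giving N_k = 2 + N_{k-1}^2.
  N_0 = 2
  N_1 = 2 + 2^2 = 6
  N_2 = 2 + 6^2 = 38
  N_3 = 2 + 38^2 = 1446
So there are 1446 ground terms available for substitution.
The clause has 2 distinct variables (x, y), each appearing in the body. In the free term algebra distinct substitutions yield syntactically distinct ground instances.
Number of ground instances = 1446^2 = 2090916.

2090916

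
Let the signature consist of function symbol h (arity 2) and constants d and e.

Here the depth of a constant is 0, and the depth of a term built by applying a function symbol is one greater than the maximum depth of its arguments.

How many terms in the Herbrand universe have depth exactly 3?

1408

Write N_k for the number of ground terms of depth ≤ k. A term of depth ≤ k is either a constant or a function symbol applied to arguments of depth ≤ k−1, so N_k = 2 + N_{k-1}^2.
N_0 = 2
N_1 = 2 + 2^2 = 6
N_2 = 2 + 6^2 = 38
N_3 = 2 + 38^2 = 1446
Terms of depth exactly 3: N_3 − N_2 = 1446 − 38 = 1408.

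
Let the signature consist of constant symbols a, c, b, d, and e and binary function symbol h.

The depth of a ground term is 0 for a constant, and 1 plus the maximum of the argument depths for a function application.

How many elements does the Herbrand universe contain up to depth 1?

If N_k denotes the number of depth-≤k ground terms, the 5 constants give N_0 = 5, and each function symbol of arity r contributes N_{k-1}^r new terms at level k: N_k = 5 + N_{k-1}^2.
N_0 = 5
N_1 = 5 + 5^2 = 30

30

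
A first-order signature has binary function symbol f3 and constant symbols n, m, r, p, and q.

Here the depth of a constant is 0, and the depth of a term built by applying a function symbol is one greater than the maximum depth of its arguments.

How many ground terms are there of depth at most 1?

Count level by level. With function symbols f3/2, the terms of depth ≤ k are the 5 constants together with each function applied to depth-≤(k−1) tuples, so N_k = 5 + N_{k-1}^2.
N_0 = 5
N_1 = 5 + 5^2 = 30

30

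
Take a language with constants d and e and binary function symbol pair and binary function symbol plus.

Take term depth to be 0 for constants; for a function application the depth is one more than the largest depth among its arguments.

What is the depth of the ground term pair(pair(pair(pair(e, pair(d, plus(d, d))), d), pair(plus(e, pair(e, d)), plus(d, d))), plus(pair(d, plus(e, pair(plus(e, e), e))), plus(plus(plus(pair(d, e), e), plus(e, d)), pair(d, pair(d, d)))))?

depth(plus(d, d)) = 1 + max(0, 0) = 1
depth(pair(d, plus(d, d))) = 1 + max(0, 1) = 2
depth(pair(e, pair(d, plus(d, d)))) = 1 + max(0, 2) = 3
depth(pair(pair(e, pair(d, plus(d, d))), d)) = 1 + max(3, 0) = 4
depth(pair(e, d)) = 1 + max(0, 0) = 1
depth(plus(e, pair(e, d))) = 1 + max(0, 1) = 2
depth(pair(plus(e, pair(e, d)), plus(d, d))) = 1 + max(2, 1) = 3
depth(pair(pair(pair(e, pair(d, plus(d, d))), d), pair(plus(e, pair(e, d)), plus(d, d)))) = 1 + max(4, 3) = 5
depth(plus(e, e)) = 1 + max(0, 0) = 1
depth(pair(plus(e, e), e)) = 1 + max(1, 0) = 2
depth(plus(e, pair(plus(e, e), e))) = 1 + max(0, 2) = 3
depth(pair(d, plus(e, pair(plus(e, e), e)))) = 1 + max(0, 3) = 4
depth(pair(d, e)) = 1 + max(0, 0) = 1
depth(plus(pair(d, e), e)) = 1 + max(1, 0) = 2
depth(plus(e, d)) = 1 + max(0, 0) = 1
depth(plus(plus(pair(d, e), e), plus(e, d))) = 1 + max(2, 1) = 3
depth(pair(d, d)) = 1 + max(0, 0) = 1
depth(pair(d, pair(d, d))) = 1 + max(0, 1) = 2
depth(plus(plus(plus(pair(d, e), e), plus(e, d)), pair(d, pair(d, d)))) = 1 + max(3, 2) = 4
depth(plus(pair(d, plus(e, pair(plus(e, e), e))), plus(plus(plus(pair(d, e), e), plus(e, d)), pair(d, pair(d, d))))) = 1 + max(4, 4) = 5
depth(pair(pair(pair(pair(e, pair(d, plus(d, d))), d), pair(plus(e, pair(e, d)), plus(d, d))), plus(pair(d, plus(e, pair(plus(e, e), e))), plus(plus(plus(pair(d, e), e), plus(e, d)), pair(d, pair(d, d)))))) = 1 + max(5, 5) = 6

6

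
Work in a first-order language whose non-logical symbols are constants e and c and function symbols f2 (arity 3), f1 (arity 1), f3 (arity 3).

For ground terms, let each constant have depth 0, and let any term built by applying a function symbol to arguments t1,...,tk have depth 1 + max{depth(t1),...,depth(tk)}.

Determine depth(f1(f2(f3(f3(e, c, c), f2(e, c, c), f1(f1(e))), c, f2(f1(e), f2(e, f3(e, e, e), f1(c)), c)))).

5

depth(f3(e, c, c)) = 1 + max(0, 0, 0) = 1
depth(f2(e, c, c)) = 1 + max(0, 0, 0) = 1
depth(f1(e)) = 1 + depth(e) = 1 + 0 = 1
depth(f1(f1(e))) = 1 + depth(f1(e)) = 1 + 1 = 2
depth(f3(f3(e, c, c), f2(e, c, c), f1(f1(e)))) = 1 + max(1, 1, 2) = 3
depth(f3(e, e, e)) = 1 + max(0, 0, 0) = 1
depth(f1(c)) = 1 + depth(c) = 1 + 0 = 1
depth(f2(e, f3(e, e, e), f1(c))) = 1 + max(0, 1, 1) = 2
depth(f2(f1(e), f2(e, f3(e, e, e), f1(c)), c)) = 1 + max(1, 2, 0) = 3
depth(f2(f3(f3(e, c, c), f2(e, c, c), f1(f1(e))), c, f2(f1(e), f2(e, f3(e, e, e), f1(c)), c))) = 1 + max(3, 0, 3) = 4
depth(f1(f2(f3(f3(e, c, c), f2(e, c, c), f1(f1(e))), c, f2(f1(e), f2(e, f3(e, e, e), f1(c)), c)))) = 1 + depth(f2(f3(f3(e, c, c), f2(e, c, c), f1(f1(e))), c, f2(f1(e), f2(e, f3(e, e, e), f1(c)), c))) = 1 + 4 = 5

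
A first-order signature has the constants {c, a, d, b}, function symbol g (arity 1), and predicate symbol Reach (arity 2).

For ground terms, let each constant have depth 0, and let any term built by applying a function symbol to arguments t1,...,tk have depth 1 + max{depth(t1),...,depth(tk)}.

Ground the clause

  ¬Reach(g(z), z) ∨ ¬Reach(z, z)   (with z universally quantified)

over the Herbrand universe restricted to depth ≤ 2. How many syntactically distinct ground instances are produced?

Ground terms of depth ≤ 2:
  Write N_k for the number of ground terms of depth ≤ k. A term of depth ≤ k is either a constant or a function symbol applied to arguments of depth ≤ k−1, so N_k = 4 + N_{k-1}.
  N_0 = 4
  N_1 = 4 + 4 = 8
  N_2 = 4 + 8 = 12
  Explicitly: c, a, d, b, g(c), g(a), g(d), g(b), g(g(c)), g(g(a)), g(g(d)), g(g(b)).
So there are 12 ground terms available for substitution.
There is 1 variable to instantiate (z),  occurring in at least one literal, so different choices give different ground instances.
Number of ground instances = 12.

12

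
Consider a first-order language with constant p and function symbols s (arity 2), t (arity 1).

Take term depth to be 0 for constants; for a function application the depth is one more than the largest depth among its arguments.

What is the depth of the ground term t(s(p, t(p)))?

3

depth(t(p)) = 1 + depth(p) = 1 + 0 = 1
depth(s(p, t(p))) = 1 + max(0, 1) = 2
depth(t(s(p, t(p)))) = 1 + depth(s(p, t(p))) = 1 + 2 = 3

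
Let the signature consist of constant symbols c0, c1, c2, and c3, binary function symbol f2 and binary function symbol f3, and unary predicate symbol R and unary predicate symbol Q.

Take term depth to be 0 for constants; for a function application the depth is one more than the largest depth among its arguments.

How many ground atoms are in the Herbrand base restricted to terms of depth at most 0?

First count ground terms of depth ≤ 0.
Let N_k = |{terms of depth ≤ k}|. Then N_0 = 4 and N_k = 4 + N_{k-1}^2 + N_{k-1}^2 for k ≥ 1 (one summand per function symbol, arity giving the exponent).
N_0 = 4
So |H| = 4.
A ground atom is a predicate applied to a tuple of terms from H, so the count is the sum over predicates of |H|^arity:
  R: 4;  Q: 4
Total ground atoms: 4 + 4 = 8.

8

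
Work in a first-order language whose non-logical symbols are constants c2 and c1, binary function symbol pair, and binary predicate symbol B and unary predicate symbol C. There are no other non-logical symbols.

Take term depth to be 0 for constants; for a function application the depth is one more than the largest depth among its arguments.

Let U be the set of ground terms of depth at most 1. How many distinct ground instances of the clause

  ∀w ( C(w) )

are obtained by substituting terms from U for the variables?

6

Ground terms of depth ≤ 1:
  If N_k denotes the number of depth-≤k ground terms, the 2 constants give N_0 = 2, and each function symbol of arity r contributes N_{k-1}^r new terms at level k: N_k = 2 + N_{k-1}^2.
  N_0 = 2
  N_1 = 2 + 2^2 = 6
So there are 6 ground terms available for substitution.
The body mentions the single quantified variable w; since ground terms form a free algebra, no two substitutions collapse to the same formula.
Number of ground instances = 6.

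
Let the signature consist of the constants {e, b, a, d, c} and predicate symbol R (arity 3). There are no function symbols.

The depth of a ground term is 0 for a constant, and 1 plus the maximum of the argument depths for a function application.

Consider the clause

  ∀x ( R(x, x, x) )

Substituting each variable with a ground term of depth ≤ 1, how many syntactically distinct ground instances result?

Ground terms of depth ≤ 1:
  With no function symbols every ground term is a constant, so there are exactly 5 ground terms at every depth bound.
  N_0 = 5
  N_1 = 5
  Explicitly: e, b, a, d, c.
So there are 5 ground terms available for substitution.
There is 1 variable to instantiate (x),  occurring in at least one literal, so different choices give different ground instances.
Number of ground instances = 5.

5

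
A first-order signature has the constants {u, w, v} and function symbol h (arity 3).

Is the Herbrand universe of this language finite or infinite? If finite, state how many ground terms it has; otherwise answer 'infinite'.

infinite

The signature has at least one function symbol (h, arity 3) and at least one constant (u).
Iterating h gives infinitely many distinct ground terms: u, h(u, u, u), h(h(u, u, u), h(u, u, u), h(u, u, u)), ...
So the Herbrand universe is infinite.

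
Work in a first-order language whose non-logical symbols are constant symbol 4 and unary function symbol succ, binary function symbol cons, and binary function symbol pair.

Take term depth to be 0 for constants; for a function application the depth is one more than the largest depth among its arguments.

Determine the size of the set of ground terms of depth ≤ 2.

37

If N_k denotes the number of depth-≤k ground terms, the 1 constant gives N_0 = 1, and each function symbol of arity r contributes N_{k-1}^r new terms at level k: N_k = 1 + N_{k-1} + N_{k-1}^2 + N_{k-1}^2.
N_0 = 1
N_1 = 1 + 1 + 1^2 + 1^2 = 4
N_2 = 1 + 4 + 4^2 + 4^2 = 37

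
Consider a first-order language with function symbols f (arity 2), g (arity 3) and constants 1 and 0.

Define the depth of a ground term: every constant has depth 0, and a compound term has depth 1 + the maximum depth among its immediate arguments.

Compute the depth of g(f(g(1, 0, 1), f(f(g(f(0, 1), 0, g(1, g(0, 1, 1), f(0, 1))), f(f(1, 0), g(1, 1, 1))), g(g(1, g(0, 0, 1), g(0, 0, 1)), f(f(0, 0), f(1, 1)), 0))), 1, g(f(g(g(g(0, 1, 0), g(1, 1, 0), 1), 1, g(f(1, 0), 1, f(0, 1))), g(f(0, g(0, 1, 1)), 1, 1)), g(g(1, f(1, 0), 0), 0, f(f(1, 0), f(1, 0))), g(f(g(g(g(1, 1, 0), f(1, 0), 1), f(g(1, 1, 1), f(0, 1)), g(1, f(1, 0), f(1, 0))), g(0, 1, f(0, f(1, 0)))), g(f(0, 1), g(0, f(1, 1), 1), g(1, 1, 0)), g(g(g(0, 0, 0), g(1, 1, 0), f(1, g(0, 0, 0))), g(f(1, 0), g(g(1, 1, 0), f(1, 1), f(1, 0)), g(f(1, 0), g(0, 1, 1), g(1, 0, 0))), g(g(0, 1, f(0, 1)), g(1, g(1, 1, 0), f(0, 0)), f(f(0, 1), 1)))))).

7

depth(g(1, 0, 1)) = 1 + max(0, 0, 0) = 1
depth(f(0, 1)) = 1 + max(0, 0) = 1
depth(g(0, 1, 1)) = 1 + max(0, 0, 0) = 1
depth(g(1, g(0, 1, 1), f(0, 1))) = 1 + max(0, 1, 1) = 2
depth(g(f(0, 1), 0, g(1, g(0, 1, 1), f(0, 1)))) = 1 + max(1, 0, 2) = 3
depth(f(1, 0)) = 1 + max(0, 0) = 1
depth(g(1, 1, 1)) = 1 + max(0, 0, 0) = 1
depth(f(f(1, 0), g(1, 1, 1))) = 1 + max(1, 1) = 2
depth(f(g(f(0, 1), 0, g(1, g(0, 1, 1), f(0, 1))), f(f(1, 0), g(1, 1, 1)))) = 1 + max(3, 2) = 4
depth(g(0, 0, 1)) = 1 + max(0, 0, 0) = 1
depth(g(1, g(0, 0, 1), g(0, 0, 1))) = 1 + max(0, 1, 1) = 2
depth(f(0, 0)) = 1 + max(0, 0) = 1
depth(f(1, 1)) = 1 + max(0, 0) = 1
depth(f(f(0, 0), f(1, 1))) = 1 + max(1, 1) = 2
depth(g(g(1, g(0, 0, 1), g(0, 0, 1)), f(f(0, 0), f(1, 1)), 0)) = 1 + max(2, 2, 0) = 3
depth(f(f(g(f(0, 1), 0, g(1, g(0, 1, 1), f(0, 1))), f(f(1, 0), g(1, 1, 1))), g(g(1, g(0, 0, 1), g(0, 0, 1)), f(f(0, 0), f(1, 1)), 0))) = 1 + max(4, 3) = 5
depth(f(g(1, 0, 1), f(f(g(f(0, 1), 0, g(1, g(0, 1, 1), f(0, 1))), f(f(1, 0), g(1, 1, 1))), g(g(1, g(0, 0, 1), g(0, 0, 1)), f(f(0, 0), f(1, 1)), 0)))) = 1 + max(1, 5) = 6
depth(g(0, 1, 0)) = 1 + max(0, 0, 0) = 1
depth(g(1, 1, 0)) = 1 + max(0, 0, 0) = 1
depth(g(g(0, 1, 0), g(1, 1, 0), 1)) = 1 + max(1, 1, 0) = 2
depth(g(f(1, 0), 1, f(0, 1))) = 1 + max(1, 0, 1) = 2
depth(g(g(g(0, 1, 0), g(1, 1, 0), 1), 1, g(f(1, 0), 1, f(0, 1)))) = 1 + max(2, 0, 2) = 3
depth(f(0, g(0, 1, 1))) = 1 + max(0, 1) = 2
depth(g(f(0, g(0, 1, 1)), 1, 1)) = 1 + max(2, 0, 0) = 3
depth(f(g(g(g(0, 1, 0), g(1, 1, 0), 1), 1, g(f(1, 0), 1, f(0, 1))), g(f(0, g(0, 1, 1)), 1, 1))) = 1 + max(3, 3) = 4
depth(g(1, f(1, 0), 0)) = 1 + max(0, 1, 0) = 2
depth(f(f(1, 0), f(1, 0))) = 1 + max(1, 1) = 2
depth(g(g(1, f(1, 0), 0), 0, f(f(1, 0), f(1, 0)))) = 1 + max(2, 0, 2) = 3
depth(g(g(1, 1, 0), f(1, 0), 1)) = 1 + max(1, 1, 0) = 2
depth(f(g(1, 1, 1), f(0, 1))) = 1 + max(1, 1) = 2
depth(g(1, f(1, 0), f(1, 0))) = 1 + max(0, 1, 1) = 2
depth(g(g(g(1, 1, 0), f(1, 0), 1), f(g(1, 1, 1), f(0, 1)), g(1, f(1, 0), f(1, 0)))) = 1 + max(2, 2, 2) = 3
depth(f(0, f(1, 0))) = 1 + max(0, 1) = 2
depth(g(0, 1, f(0, f(1, 0)))) = 1 + max(0, 0, 2) = 3
depth(f(g(g(g(1, 1, 0), f(1, 0), 1), f(g(1, 1, 1), f(0, 1)), g(1, f(1, 0), f(1, 0))), g(0, 1, f(0, f(1, 0))))) = 1 + max(3, 3) = 4
depth(g(0, f(1, 1), 1)) = 1 + max(0, 1, 0) = 2
depth(g(f(0, 1), g(0, f(1, 1), 1), g(1, 1, 0))) = 1 + max(1, 2, 1) = 3
depth(g(0, 0, 0)) = 1 + max(0, 0, 0) = 1
depth(f(1, g(0, 0, 0))) = 1 + max(0, 1) = 2
depth(g(g(0, 0, 0), g(1, 1, 0), f(1, g(0, 0, 0)))) = 1 + max(1, 1, 2) = 3
depth(g(g(1, 1, 0), f(1, 1), f(1, 0))) = 1 + max(1, 1, 1) = 2
depth(g(1, 0, 0)) = 1 + max(0, 0, 0) = 1
depth(g(f(1, 0), g(0, 1, 1), g(1, 0, 0))) = 1 + max(1, 1, 1) = 2
depth(g(f(1, 0), g(g(1, 1, 0), f(1, 1), f(1, 0)), g(f(1, 0), g(0, 1, 1), g(1, 0, 0)))) = 1 + max(1, 2, 2) = 3
depth(g(0, 1, f(0, 1))) = 1 + max(0, 0, 1) = 2
depth(g(1, g(1, 1, 0), f(0, 0))) = 1 + max(0, 1, 1) = 2
depth(f(f(0, 1), 1)) = 1 + max(1, 0) = 2
depth(g(g(0, 1, f(0, 1)), g(1, g(1, 1, 0), f(0, 0)), f(f(0, 1), 1))) = 1 + max(2, 2, 2) = 3
depth(g(g(g(0, 0, 0), g(1, 1, 0), f(1, g(0, 0, 0))), g(f(1, 0), g(g(1, 1, 0), f(1, 1), f(1, 0)), g(f(1, 0), g(0, 1, 1), g(1, 0, 0))), g(g(0, 1, f(0, 1)), g(1, g(1, 1, 0), f(0, 0)), f(f(0, 1), 1)))) = 1 + max(3, 3, 3) = 4
depth(g(f(g(g(g(1, 1, 0), f(1, 0), 1), f(g(1, 1, 1), f(0, 1)), g(1, f(1, 0), f(1, 0))), g(0, 1, f(0, f(1, 0)))), g(f(0, 1), g(0, f(1, 1), 1), g(1, 1, 0)), g(g(g(0, 0, 0), g(1, 1, 0), f(1, g(0, 0, 0))), g(f(1, 0), g(g(1, 1, 0), f(1, 1), f(1, 0)), g(f(1, 0), g(0, 1, 1), g(1, 0, 0))), g(g(0, 1, f(0, 1)), g(1, g(1, 1, 0), f(0, 0)), f(f(0, 1), 1))))) = 1 + max(4, 3, 4) = 5
depth(g(f(g(g(g(0, 1, 0), g(1, 1, 0), 1), 1, g(f(1, 0), 1, f(0, 1))), g(f(0, g(0, 1, 1)), 1, 1)), g(g(1, f(1, 0), 0), 0, f(f(1, 0), f(1, 0))), g(f(g(g(g(1, 1, 0), f(1, 0), 1), f(g(1, 1, 1), f(0, 1)), g(1, f(1, 0), f(1, 0))), g(0, 1, f(0, f(1, 0)))), g(f(0, 1), g(0, f(1, 1), 1), g(1, 1, 0)), g(g(g(0, 0, 0), g(1, 1, 0), f(1, g(0, 0, 0))), g(f(1, 0), g(g(1, 1, 0), f(1, 1), f(1, 0)), g(f(1, 0), g(0, 1, 1), g(1, 0, 0))), g(g(0, 1, f(0, 1)), g(1, g(1, 1, 0), f(0, 0)), f(f(0, 1), 1)))))) = 1 + max(4, 3, 5) = 6
depth(g(f(g(1, 0, 1), f(f(g(f(0, 1), 0, g(1, g(0, 1, 1), f(0, 1))), f(f(1, 0), g(1, 1, 1))), g(g(1, g(0, 0, 1), g(0, 0, 1)), f(f(0, 0), f(1, 1)), 0))), 1, g(f(g(g(g(0, 1, 0), g(1, 1, 0), 1), 1, g(f(1, 0), 1, f(0, 1))), g(f(0, g(0, 1, 1)), 1, 1)), g(g(1, f(1, 0), 0), 0, f(f(1, 0), f(1, 0))), g(f(g(g(g(1, 1, 0), f(1, 0), 1), f(g(1, 1, 1), f(0, 1)), g(1, f(1, 0), f(1, 0))), g(0, 1, f(0, f(1, 0)))), g(f(0, 1), g(0, f(1, 1), 1), g(1, 1, 0)), g(g(g(0, 0, 0), g(1, 1, 0), f(1, g(0, 0, 0))), g(f(1, 0), g(g(1, 1, 0), f(1, 1), f(1, 0)), g(f(1, 0), g(0, 1, 1), g(1, 0, 0))), g(g(0, 1, f(0, 1)), g(1, g(1, 1, 0), f(0, 0)), f(f(0, 1), 1))))))) = 1 + max(6, 0, 6) = 7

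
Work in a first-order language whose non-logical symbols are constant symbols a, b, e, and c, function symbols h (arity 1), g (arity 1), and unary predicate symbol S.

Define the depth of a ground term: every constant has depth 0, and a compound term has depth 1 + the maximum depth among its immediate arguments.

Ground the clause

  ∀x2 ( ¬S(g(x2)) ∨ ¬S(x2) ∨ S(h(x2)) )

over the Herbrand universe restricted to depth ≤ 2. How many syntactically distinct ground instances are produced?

28

Ground terms of depth ≤ 2:
  Count level by level. With function symbols h/1, g/1, the terms of depth ≤ k are the 4 constants together with each function applied to depth-≤(k−1) tuples, so N_k = 4 + N_{k-1} + N_{k-1}.
  N_0 = 4
  N_1 = 4 + 4 + 4 = 12
  N_2 = 4 + 12 + 12 = 28
So there are 28 ground terms available for substitution.
There is 1 variable to instantiate (x2),  occurring in at least one literal, so different choices give different ground instances.
Number of ground instances = 28.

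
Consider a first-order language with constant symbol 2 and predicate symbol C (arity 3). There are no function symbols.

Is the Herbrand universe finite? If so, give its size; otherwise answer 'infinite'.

1

There are no function symbols, so the only ground term is the single constant.
The Herbrand universe is {2}, finite with 1 element.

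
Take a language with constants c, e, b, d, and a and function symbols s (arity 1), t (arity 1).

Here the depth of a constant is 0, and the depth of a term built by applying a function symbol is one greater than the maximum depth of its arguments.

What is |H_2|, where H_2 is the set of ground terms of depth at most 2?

35

Count level by level. With function symbols s/1, t/1, the terms of depth ≤ k are the 5 constants together with each function applied to depth-≤(k−1) tuples, so N_k = 5 + N_{k-1} + N_{k-1}.
N_0 = 5
N_1 = 5 + 5 + 5 = 15
N_2 = 5 + 15 + 15 = 35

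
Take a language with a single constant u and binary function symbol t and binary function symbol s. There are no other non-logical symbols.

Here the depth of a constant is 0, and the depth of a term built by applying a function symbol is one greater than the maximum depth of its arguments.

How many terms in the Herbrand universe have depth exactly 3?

704

Let N_k = |{terms of depth ≤ k}|. Then N_0 = 1 and N_k = 1 + N_{k-1}^2 + N_{k-1}^2 for k ≥ 1 (one summand per function symbol, arity giving the exponent).
N_0 = 1
N_1 = 1 + 1^2 + 1^2 = 3
N_2 = 1 + 3^2 + 3^2 = 19
N_3 = 1 + 19^2 + 19^2 = 723
Terms of depth exactly 3: N_3 − N_2 = 723 − 19 = 704.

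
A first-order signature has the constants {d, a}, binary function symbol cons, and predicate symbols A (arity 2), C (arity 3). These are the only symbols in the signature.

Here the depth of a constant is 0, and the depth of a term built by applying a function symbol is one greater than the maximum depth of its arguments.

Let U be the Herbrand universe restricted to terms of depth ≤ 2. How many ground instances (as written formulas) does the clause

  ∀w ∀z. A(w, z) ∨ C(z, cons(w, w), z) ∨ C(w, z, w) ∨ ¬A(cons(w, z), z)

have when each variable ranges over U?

1444

Ground terms of depth ≤ 2:
  If N_k denotes the number of depth-≤k ground terms, the 2 constants give N_0 = 2, and each function symbol of arity r contributes N_{k-1}^r new terms at level k: N_k = 2 + N_{k-1}^2.
  N_0 = 2
  N_1 = 2 + 2^2 = 6
  N_2 = 2 + 6^2 = 38
So there are 38 ground terms available for substitution.
Each of w, z ranges independently over the available ground terms, and distinct assignments produce distinct instances.
Number of ground instances = 38^2 = 1444.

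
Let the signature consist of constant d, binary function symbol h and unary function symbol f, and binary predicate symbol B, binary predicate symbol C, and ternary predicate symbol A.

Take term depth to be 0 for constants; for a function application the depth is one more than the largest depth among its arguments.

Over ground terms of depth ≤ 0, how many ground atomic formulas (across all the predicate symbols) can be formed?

3

First count ground terms of depth ≤ 0.
Write N_k for the number of ground terms of depth ≤ k. A term of depth ≤ k is either a constant or a function symbol applied to arguments of depth ≤ k−1, so N_k = 1 + N_{k-1}^2 + N_{k-1}.
N_0 = 1
Explicitly: d.
So |H| = 1.
Each predicate of arity r yields |H|^r ground atoms (one per choice of an r-tuple from H):
  B: 1^2 = 1;  C: 1^2 = 1;  A: 1^3 = 1
Total ground atoms: 1 + 1 + 1 = 3.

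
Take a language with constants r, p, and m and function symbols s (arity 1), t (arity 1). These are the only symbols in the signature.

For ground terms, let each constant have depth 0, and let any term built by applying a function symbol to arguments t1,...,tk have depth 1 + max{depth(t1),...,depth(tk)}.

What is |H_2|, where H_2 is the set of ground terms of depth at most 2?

Write N_k for the number of ground terms of depth ≤ k. A term of depth ≤ k is either a constant or a function symbol applied to arguments of depth ≤ k−1, so N_k = 3 + N_{k-1} + N_{k-1}.
N_0 = 3
N_1 = 3 + 3 + 3 = 9
N_2 = 3 + 9 + 9 = 21

21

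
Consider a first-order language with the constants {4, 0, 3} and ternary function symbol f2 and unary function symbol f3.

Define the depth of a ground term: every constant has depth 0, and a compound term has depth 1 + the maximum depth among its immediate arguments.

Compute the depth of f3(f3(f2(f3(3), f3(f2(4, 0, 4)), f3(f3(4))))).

5

depth(f3(3)) = 1 + depth(3) = 1 + 0 = 1
depth(f2(4, 0, 4)) = 1 + max(0, 0, 0) = 1
depth(f3(f2(4, 0, 4))) = 1 + depth(f2(4, 0, 4)) = 1 + 1 = 2
depth(f3(4)) = 1 + depth(4) = 1 + 0 = 1
depth(f3(f3(4))) = 1 + depth(f3(4)) = 1 + 1 = 2
depth(f2(f3(3), f3(f2(4, 0, 4)), f3(f3(4)))) = 1 + max(1, 2, 2) = 3
depth(f3(f2(f3(3), f3(f2(4, 0, 4)), f3(f3(4))))) = 1 + depth(f2(f3(3), f3(f2(4, 0, 4)), f3(f3(4)))) = 1 + 3 = 4
depth(f3(f3(f2(f3(3), f3(f2(4, 0, 4)), f3(f3(4)))))) = 1 + depth(f3(f2(f3(3), f3(f2(4, 0, 4)), f3(f3(4))))) = 1 + 4 = 5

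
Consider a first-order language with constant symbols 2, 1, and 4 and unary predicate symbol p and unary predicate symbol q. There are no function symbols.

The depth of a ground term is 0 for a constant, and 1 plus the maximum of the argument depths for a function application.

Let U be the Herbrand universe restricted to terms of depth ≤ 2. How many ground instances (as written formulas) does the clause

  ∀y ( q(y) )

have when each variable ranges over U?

Ground terms of depth ≤ 2:
  With no function symbols every ground term is a constant, so there are exactly 3 ground terms at every depth bound.
  N_0 = 3
  N_1 = 3
  N_2 = 3
So there are 3 ground terms available for substitution.
The body mentions the single quantified variable y; since ground terms form a free algebra, no two substitutions collapse to the same formula.
Number of ground instances = 3.

3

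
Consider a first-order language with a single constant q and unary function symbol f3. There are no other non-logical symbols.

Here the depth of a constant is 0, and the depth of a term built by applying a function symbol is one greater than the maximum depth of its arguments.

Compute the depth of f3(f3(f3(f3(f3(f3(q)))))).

depth(f3(q)) = 1 + depth(q) = 1 + 0 = 1
depth(f3(f3(q))) = 1 + depth(f3(q)) = 1 + 1 = 2
depth(f3(f3(f3(q)))) = 1 + depth(f3(f3(q))) = 1 + 2 = 3
depth(f3(f3(f3(f3(q))))) = 1 + depth(f3(f3(f3(q)))) = 1 + 3 = 4
depth(f3(f3(f3(f3(f3(q)))))) = 1 + depth(f3(f3(f3(f3(q))))) = 1 + 4 = 5
depth(f3(f3(f3(f3(f3(f3(q))))))) = 1 + depth(f3(f3(f3(f3(f3(q)))))) = 1 + 5 = 6

6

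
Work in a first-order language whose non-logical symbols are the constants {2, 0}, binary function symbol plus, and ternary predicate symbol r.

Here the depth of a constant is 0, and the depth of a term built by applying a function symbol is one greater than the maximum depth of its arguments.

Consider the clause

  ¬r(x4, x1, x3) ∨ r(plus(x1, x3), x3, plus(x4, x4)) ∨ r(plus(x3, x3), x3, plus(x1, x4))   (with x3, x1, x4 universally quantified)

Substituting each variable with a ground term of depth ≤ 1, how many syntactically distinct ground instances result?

Ground terms of depth ≤ 1:
  Let N_k = |{terms of depth ≤ k}|. Then N_0 = 2 and N_k = 2 + N_{k-1}^2 for k ≥ 1 (one summand per function symbol, arity giving the exponent).
  N_0 = 2
  N_1 = 2 + 2^2 = 6
So there are 6 ground terms available for substitution.
The body mentions every one of the 3 quantified variables; since ground terms form a free algebra, no two substitutions collapse to the same formula.
Number of ground instances = 6^3 = 216.

216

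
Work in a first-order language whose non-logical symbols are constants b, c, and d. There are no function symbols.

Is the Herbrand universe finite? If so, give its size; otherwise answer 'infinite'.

3

There are no function symbols, so every ground term is one of the 3 constants.
The Herbrand universe is {b, c, d}, which is finite with 3 elements.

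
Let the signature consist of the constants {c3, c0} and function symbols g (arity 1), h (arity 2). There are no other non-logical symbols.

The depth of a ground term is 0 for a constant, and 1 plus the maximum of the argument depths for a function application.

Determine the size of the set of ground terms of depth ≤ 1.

8

Let N_k = |{terms of depth ≤ k}|. Then N_0 = 2 and N_k = 2 + N_{k-1} + N_{k-1}^2 for k ≥ 1 (one summand per function symbol, arity giving the exponent).
N_0 = 2
N_1 = 2 + 2 + 2^2 = 8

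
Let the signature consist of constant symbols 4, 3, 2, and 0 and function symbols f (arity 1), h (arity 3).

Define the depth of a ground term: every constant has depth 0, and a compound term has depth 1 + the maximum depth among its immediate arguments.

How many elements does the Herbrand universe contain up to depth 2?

Write N_k for the number of ground terms of depth ≤ k. A term of depth ≤ k is either a constant or a function symbol applied to arguments of depth ≤ k−1, so N_k = 4 + N_{k-1} + N_{k-1}^3.
N_0 = 4
N_1 = 4 + 4 + 4^3 = 72
N_2 = 4 + 72 + 72^3 = 373324

373324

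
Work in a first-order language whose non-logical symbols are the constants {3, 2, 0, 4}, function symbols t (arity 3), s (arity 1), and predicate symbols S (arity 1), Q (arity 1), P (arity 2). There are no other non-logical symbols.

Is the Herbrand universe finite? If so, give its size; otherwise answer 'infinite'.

infinite

The signature has at least one function symbol (t, arity 3) and at least one constant (3).
Iterating t gives infinitely many distinct ground terms: 3, t(3, 3, 3), t(t(3, 3, 3), t(3, 3, 3), t(3, 3, 3)), ...
So the Herbrand universe is infinite.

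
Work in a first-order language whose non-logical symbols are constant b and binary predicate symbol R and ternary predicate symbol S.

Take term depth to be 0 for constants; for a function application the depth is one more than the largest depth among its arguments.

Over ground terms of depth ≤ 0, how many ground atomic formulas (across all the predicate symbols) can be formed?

First count ground terms of depth ≤ 0.
With no function symbols every ground term is a constant, so there is exactly 1 ground term at every depth bound.
N_0 = 1
Explicitly: b.
So |H| = 1.
Each predicate of arity r yields |H|^r ground atoms (one per choice of an r-tuple from H):
  R: 1^2 = 1;  S: 1^3 = 1
Total ground atoms: 1 + 1 = 2.

2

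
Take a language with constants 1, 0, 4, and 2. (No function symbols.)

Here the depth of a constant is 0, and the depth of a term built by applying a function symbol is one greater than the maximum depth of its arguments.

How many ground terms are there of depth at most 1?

4

With no function symbols every ground term is a constant, so there are exactly 4 ground terms at every depth bound.
N_0 = 4
N_1 = 4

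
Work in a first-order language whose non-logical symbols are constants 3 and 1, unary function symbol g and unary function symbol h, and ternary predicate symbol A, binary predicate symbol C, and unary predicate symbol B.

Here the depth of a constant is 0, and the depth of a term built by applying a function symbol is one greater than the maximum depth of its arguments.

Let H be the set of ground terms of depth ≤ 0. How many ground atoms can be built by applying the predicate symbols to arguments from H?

First count ground terms of depth ≤ 0.
Write N_k for the number of ground terms of depth ≤ k. A term of depth ≤ k is either a constant or a function symbol applied to arguments of depth ≤ k−1, so N_k = 2 + N_{k-1} + N_{k-1}.
N_0 = 2
Explicitly: 3, 1.
So |H| = 2.
Each predicate of arity r yields |H|^r ground atoms (one per choice of an r-tuple from H):
  A: 2^3 = 8;  C: 2^2 = 4;  B: 2
Total ground atoms: 8 + 4 + 2 = 14.

14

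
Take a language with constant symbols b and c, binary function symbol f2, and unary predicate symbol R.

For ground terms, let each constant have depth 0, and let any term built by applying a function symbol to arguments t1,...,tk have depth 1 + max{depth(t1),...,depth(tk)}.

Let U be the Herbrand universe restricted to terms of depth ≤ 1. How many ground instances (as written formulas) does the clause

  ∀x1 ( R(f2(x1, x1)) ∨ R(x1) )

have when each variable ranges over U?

6

Ground terms of depth ≤ 1:
  If N_k denotes the number of depth-≤k ground terms, the 2 constants give N_0 = 2, and each function symbol of arity r contributes N_{k-1}^r new terms at level k: N_k = 2 + N_{k-1}^2.
  N_0 = 2
  N_1 = 2 + 2^2 = 6
So there are 6 ground terms available for substitution.
The body mentions the single quantified variable x1; since ground terms form a free algebra, no two substitutions collapse to the same formula.
Number of ground instances = 6.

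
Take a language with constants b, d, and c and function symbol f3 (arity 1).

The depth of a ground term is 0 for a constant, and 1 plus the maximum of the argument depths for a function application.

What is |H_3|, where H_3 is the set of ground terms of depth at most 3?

12

Write N_k for the number of ground terms of depth ≤ k. A term of depth ≤ k is either a constant or a function symbol applied to arguments of depth ≤ k−1, so N_k = 3 + N_{k-1}.
N_0 = 3
N_1 = 3 + 3 = 6
N_2 = 3 + 6 = 9
N_3 = 3 + 9 = 12
Explicitly: b, d, c, f3(b), f3(d), f3(c), f3(f3(b)), f3(f3(d)), f3(f3(c)), f3(f3(f3(b))), f3(f3(f3(d))), f3(f3(f3(c))).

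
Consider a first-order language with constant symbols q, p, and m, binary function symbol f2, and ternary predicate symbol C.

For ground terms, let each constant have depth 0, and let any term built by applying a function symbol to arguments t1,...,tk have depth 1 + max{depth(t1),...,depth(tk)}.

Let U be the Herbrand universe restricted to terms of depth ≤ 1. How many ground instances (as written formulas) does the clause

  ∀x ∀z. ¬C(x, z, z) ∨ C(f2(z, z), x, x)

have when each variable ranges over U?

Ground terms of depth ≤ 1:
  Write N_k for the number of ground terms of depth ≤ k. A term of depth ≤ k is either a constant or a function symbol applied to arguments of depth ≤ k−1, so N_k = 3 + N_{k-1}^2.
  N_0 = 3
  N_1 = 3 + 3^2 = 12
  Explicitly: q, p, m, f2(q, q), f2(q, p), f2(q, m), f2(p, q), f2(p, p), f2(p, m), f2(m, q), f2(m, p), f2(m, m).
So there are 12 ground terms available for substitution.
There are 2 variables to instantiate (x, z), each occurring in at least one literal, so different choices give different ground instances.
Number of ground instances = 12^2 = 144.

144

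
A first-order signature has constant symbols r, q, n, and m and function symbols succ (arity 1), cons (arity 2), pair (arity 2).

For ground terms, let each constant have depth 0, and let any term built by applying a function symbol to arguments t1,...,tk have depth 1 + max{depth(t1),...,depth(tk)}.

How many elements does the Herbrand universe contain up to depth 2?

3244

Let N_k count ground terms of depth at most k. Each non-constant term of depth ≤ k is some function symbol applied to depth-≤(k−1) arguments, giving N_k = 4 + N_{k-1} + N_{k-1}^2 + N_{k-1}^2.
N_0 = 4
N_1 = 4 + 4 + 4^2 + 4^2 = 40
N_2 = 4 + 40 + 40^2 + 40^2 = 3244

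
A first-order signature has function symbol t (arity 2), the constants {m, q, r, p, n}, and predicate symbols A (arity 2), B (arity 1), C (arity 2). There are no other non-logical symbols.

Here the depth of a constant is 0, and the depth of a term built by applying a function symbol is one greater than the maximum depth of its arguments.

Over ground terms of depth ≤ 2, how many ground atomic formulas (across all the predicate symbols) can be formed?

First count ground terms of depth ≤ 2.
Let N_k count ground terms of depth at most k. Each non-constant term of depth ≤ k is some function symbol applied to depth-≤(k−1) arguments, giving N_k = 5 + N_{k-1}^2.
N_0 = 5
N_1 = 5 + 5^2 = 30
N_2 = 5 + 30^2 = 905
So |H| = 905.
A ground atom is a predicate applied to a tuple of terms from H, so the count is the sum over predicates of |H|^arity:
  A: 905^2 = 819025;  B: 905;  C: 905^2 = 819025
Total ground atoms: 819025 + 905 + 819025 = 1638955.

1638955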